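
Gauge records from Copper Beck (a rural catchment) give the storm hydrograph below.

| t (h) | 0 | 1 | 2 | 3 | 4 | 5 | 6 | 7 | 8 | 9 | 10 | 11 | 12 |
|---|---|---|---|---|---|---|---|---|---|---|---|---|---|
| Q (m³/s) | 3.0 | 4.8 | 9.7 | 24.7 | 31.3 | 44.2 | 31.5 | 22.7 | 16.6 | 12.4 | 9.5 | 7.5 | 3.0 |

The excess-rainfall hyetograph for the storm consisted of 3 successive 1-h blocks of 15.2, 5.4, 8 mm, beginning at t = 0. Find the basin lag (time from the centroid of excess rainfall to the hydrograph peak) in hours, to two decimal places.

t_L ≈ 3.75 h

Centroid of excess rainfall: t_c = Σ P_i·t̄_i / ΣP_i = 1.2483 h (block centres at 0.5, 1.5, 2.5 h).
Hydrograph peak occurs at t = 5 h, so basin lag t_L = 5 − 1.2483 = 3.75 h.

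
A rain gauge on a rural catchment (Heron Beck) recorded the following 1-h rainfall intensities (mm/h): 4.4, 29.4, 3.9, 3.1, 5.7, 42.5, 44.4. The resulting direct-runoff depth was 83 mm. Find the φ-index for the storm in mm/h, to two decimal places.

Only the 3 blocks with intensity above φ contribute runoff: 29.4, 42.5, 44.4 mm/h.
Σ(I−φ)·Δt = d  ⇒  (29.4+42.5+44.4 − 3φ)·1 = 83
φ = (116.3 − 83/1) / 3 = 11.10 mm/h.

φ ≈ 11.10 mm/h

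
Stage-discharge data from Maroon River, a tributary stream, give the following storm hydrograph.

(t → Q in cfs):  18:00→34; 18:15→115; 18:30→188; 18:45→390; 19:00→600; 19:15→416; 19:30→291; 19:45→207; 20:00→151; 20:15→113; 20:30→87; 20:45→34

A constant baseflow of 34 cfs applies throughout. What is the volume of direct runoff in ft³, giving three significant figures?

Direct-runoff ordinates (Q − Q_b): 0.0, 81.0, 154.0, 356.0, 566.0, 382.0, 257.0, 173.0, 117.0, 79.0, 53.0, 0.0 cfs.
ΣQ_DR = 2218 cfs.
With Δt = 0.25 h = 900 s, V = ΣQ_DR · Δt = 2218 × 900 = 2.00 × 10^6 ft³.

V ≈ 2.00 × 10^6 ft³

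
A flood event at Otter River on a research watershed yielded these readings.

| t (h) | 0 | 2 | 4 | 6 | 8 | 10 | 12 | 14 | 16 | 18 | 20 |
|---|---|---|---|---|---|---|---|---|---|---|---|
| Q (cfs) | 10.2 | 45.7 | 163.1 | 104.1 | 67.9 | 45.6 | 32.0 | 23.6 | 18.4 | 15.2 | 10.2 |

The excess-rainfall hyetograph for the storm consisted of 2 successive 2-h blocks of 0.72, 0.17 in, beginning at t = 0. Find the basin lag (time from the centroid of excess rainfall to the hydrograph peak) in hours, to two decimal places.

Centroid of excess rainfall: t_c = Σ P_i·t̄_i / ΣP_i = 1.3820 h (block centres at 1, 3 h).
Hydrograph peak occurs at t = 4 h, so basin lag t_L = 4 − 1.3820 = 2.62 h.

t_L ≈ 2.62 h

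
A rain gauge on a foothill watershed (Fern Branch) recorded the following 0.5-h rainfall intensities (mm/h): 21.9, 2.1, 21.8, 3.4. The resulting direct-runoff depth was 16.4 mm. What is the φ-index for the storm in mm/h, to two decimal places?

φ ≈ 5.45 mm/h

Only the 2 blocks with intensity above φ contribute runoff: 21.9, 21.8 mm/h.
Σ(I−φ)·Δt = d  ⇒  (21.9+21.8 − 2φ)·0.5 = 16.4
φ = (43.70 − 16.4/0.5) / 2 = 5.45 mm/h.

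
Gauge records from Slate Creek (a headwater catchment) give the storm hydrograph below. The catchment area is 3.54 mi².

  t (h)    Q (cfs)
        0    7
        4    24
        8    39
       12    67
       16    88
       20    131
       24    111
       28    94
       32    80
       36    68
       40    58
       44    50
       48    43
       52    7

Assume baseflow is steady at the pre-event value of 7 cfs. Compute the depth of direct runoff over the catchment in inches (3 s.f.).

d ≈ 1.35 in

Direct runoff: 0.0, 17.0, 32.0, 60.0, 81.0, 124.0, 104.0, 87.0, 73.0, 61.0, 51.0, 43.0, 36.0, 0.0 cfs; ΣQ_DR = 769.0 cfs.
V = ΣQ_DR · Δt = 769.0 × 14400 s = 1.107 × 10^7 ft³.
Over A = 3.54 mi², depth = V / A = 1.35 in.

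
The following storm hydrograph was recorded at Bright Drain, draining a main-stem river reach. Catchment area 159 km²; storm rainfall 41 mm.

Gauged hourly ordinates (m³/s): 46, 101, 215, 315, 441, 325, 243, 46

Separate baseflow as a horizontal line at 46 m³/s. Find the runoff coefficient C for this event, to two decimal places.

ΣQ_DR = 1364 m³/s; V = ΣQ_DR·Δt = 4.910 × 10^6 m³.
Runoff depth d = V / A = 30.88 mm.
C = d / P = 30.88 / 41 = 0.75.

C ≈ 0.75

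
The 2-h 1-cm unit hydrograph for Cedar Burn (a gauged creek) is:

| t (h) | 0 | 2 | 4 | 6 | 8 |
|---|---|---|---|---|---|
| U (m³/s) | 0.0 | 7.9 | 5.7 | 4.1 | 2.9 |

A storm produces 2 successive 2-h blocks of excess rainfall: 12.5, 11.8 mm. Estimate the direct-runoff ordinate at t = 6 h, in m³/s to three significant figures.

By discrete convolution, Q_j = Σ (P_i / 10 mm) · U_{j−i}.
At t = 6 h (j=3): Q = (12.5/10)·4.1 + (11.8/10)·5.7 = 11.9 m³/s.

Q ≈ 11.9 m³/s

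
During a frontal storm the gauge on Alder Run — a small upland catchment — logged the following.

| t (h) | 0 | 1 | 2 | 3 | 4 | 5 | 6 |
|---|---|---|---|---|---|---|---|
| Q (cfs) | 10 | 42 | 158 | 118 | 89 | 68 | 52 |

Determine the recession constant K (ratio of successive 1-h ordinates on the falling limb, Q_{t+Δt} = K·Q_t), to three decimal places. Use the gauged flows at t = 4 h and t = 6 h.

K ≈ 0.764

Using the recession-limb readings at t = 4 h and t = 6 h: Q falls from 89 to 52 cfs over 2 intervals.
K = (Q₂/Q₁)^(1/2) = (52/89)^(1/2) = 0.764.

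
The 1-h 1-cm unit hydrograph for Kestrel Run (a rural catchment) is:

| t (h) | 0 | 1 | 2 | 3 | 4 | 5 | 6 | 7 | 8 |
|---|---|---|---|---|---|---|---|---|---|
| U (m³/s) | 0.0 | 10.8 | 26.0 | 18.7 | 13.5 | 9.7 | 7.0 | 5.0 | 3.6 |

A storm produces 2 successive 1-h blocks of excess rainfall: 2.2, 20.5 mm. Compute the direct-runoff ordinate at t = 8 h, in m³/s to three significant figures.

Q ≈ 11.0 m³/s

By discrete convolution, Q_j = Σ (P_i / 10 mm) · U_{j−i}.
At t = 8 h (j=8): Q = (2.2/10)·3.6 + (20.5/10)·5.0 = 11.0 m³/s.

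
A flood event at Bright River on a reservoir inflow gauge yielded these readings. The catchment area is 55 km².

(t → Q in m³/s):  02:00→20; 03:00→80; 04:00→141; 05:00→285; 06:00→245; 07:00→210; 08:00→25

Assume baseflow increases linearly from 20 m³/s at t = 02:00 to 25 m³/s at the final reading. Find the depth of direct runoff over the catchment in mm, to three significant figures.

d ≈ 55.5 mm

Direct runoff: 0.00, 59.17, 119.33, 262.50, 221.67, 185.83, 0.00 m³/s; ΣQ_DR = 848.5 m³/s.
V = ΣQ_DR · Δt = 848.5 × 3600 s = 3.055 × 10^6 m³.
Over A = 55 km², depth = V / A = 55.5 mm.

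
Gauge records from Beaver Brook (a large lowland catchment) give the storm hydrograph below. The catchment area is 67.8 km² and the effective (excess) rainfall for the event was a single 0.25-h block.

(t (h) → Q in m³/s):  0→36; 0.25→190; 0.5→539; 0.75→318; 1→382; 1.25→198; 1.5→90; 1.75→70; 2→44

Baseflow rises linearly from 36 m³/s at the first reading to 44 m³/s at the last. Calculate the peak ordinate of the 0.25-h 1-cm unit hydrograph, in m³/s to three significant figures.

Direct runoff: 0.00, 153.00, 501.00, 279.00, 342.00, 157.00, 48.00, 27.00, 0.00 m³/s; ΣQ_DR = 1507 m³/s, peak = 501.00 m³/s.
Runoff depth d = ΣQ_DR·Δt / A = 1507 × 900 / (67.8 km²) = 20.00 mm.
The 1-cm UH is the DRH scaled by (10 mm)/d, so U_p = 501.00 × 10/20.00 = 250 m³/s.

U_p ≈ 250 m³/s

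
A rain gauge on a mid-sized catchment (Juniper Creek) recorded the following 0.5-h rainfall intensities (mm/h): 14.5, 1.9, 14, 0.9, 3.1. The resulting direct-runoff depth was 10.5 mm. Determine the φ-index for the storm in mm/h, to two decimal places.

φ ≈ 3.75 mm/h

Only the 2 blocks with intensity above φ contribute runoff: 14.5, 14 mm/h.
Σ(I−φ)·Δt = d  ⇒  (14.5+14 − 2φ)·0.5 = 10.5
φ = (28.50 − 10.5/0.5) / 2 = 3.75 mm/h.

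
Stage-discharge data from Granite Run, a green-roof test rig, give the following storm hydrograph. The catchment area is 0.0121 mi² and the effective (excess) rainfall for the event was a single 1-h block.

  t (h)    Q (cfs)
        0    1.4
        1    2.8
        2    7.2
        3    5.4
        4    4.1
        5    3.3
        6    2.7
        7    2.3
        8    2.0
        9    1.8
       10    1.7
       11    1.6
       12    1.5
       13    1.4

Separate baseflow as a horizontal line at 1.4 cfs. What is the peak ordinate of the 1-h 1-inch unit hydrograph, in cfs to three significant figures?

Direct runoff: 0.0, 1.4, 5.8, 4.0, 2.7, 1.9, 1.3, 0.9, 0.6, 0.4, 0.3, 0.2, 0.1, 0.0 cfs; ΣQ_DR = 19.60 cfs, peak = 5.8 cfs.
Runoff depth d = ΣQ_DR·Δt / A = 19.60 × 3600 / (0.0121 mi²) = 2.510 in.
The 1-inch UH is the DRH scaled by (1 in)/d, so U_p = 5.8 × 1/2.510 = 2.31 cfs.

U_p ≈ 2.31 cfs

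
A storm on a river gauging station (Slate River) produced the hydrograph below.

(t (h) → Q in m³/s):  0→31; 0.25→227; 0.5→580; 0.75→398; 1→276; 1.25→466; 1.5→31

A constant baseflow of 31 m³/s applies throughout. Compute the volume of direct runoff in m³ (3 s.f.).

Direct-runoff ordinates (Q − Q_b): 0.0, 196.0, 549.0, 367.0, 245.0, 435.0, 0.0 m³/s.
ΣQ_DR = 1792 m³/s.
With Δt = 0.25 h = 900 s, V = ΣQ_DR · Δt = 1792 × 900 = 1.61 × 10^6 m³.

V ≈ 1.61 × 10^6 m³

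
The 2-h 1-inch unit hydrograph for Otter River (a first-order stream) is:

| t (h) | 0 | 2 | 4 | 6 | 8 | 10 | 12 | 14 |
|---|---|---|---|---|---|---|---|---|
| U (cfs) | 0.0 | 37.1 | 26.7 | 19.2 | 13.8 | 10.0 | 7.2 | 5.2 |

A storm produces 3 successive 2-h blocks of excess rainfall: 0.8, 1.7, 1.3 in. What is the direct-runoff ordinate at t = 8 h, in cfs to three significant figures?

Q ≈ 78.4 cfs

By discrete convolution, Q_j = Σ (P_i / 1 in) · U_{j−i}.
At t = 8 h (j=4): Q = (0.8/1)·13.8 + (1.7/1)·19.2 + (1.3/1)·26.7 = 78.4 cfs.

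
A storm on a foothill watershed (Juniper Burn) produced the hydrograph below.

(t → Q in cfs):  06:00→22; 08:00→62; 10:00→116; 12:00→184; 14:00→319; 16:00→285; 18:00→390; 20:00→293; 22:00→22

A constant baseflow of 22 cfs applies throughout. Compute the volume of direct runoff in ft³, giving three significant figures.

V ≈ 1.08 × 10^7 ft³

Direct-runoff ordinates (Q − Q_b): 0.0, 40.0, 94.0, 162.0, 297.0, 263.0, 368.0, 271.0, 0.0 cfs.
ΣQ_DR = 1495 cfs.
With Δt = 2 h = 7200 s, V = ΣQ_DR · Δt = 1495 × 7200 = 1.08 × 10^7 ft³.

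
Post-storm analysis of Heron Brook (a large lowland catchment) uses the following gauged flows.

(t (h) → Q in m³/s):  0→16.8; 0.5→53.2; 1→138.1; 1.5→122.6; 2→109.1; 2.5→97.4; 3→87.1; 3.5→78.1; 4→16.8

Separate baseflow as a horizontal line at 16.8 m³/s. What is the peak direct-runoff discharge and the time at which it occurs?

Q_p = 121.3 m³/s at t = 1 h

Subtracting baseflow gives direct-runoff ordinates: 0.0, 36.4, 121.3, 105.8, 92.3, 80.6, 70.3, 61.3, 0.0 m³/s.
The maximum is 121.3 m³/s, occurring at the reading for t = 1 h.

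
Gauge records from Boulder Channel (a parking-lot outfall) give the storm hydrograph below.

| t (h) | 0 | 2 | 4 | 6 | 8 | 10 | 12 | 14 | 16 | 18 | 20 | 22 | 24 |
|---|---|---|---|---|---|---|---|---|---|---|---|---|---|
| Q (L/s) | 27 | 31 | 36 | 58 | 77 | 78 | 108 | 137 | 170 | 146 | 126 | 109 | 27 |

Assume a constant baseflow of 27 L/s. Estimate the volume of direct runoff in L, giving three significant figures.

V ≈ 5.61 × 10^6 L

Direct-runoff ordinates (Q − Q_b): 0.0, 4.0, 9.0, 31.0, 50.0, 51.0, 81.0, 110.0, 143.0, 119.0, 99.0, 82.0, 0.0 L/s.
ΣQ_DR = 779.0 L/s.
With Δt = 2 h = 7200 s, V = ΣQ_DR · Δt = 779.0 × 7200 = 5.61 × 10^6 L.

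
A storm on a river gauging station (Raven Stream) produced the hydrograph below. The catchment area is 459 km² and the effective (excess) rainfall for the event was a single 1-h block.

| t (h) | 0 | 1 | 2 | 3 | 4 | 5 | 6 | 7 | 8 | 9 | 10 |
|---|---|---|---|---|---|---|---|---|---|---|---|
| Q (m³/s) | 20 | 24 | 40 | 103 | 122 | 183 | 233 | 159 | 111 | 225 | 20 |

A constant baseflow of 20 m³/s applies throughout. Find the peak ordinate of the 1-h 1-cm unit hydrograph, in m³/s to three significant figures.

Direct runoff: 0.0, 4.0, 20.0, 83.0, 102.0, 163.0, 213.0, 139.0, 91.0, 205.0, 0.0 m³/s; ΣQ_DR = 1020 m³/s, peak = 213.0 m³/s.
Runoff depth d = ΣQ_DR·Δt / A = 1020 × 3600 / (459 km²) = 8.000 mm.
The 1-cm UH is the DRH scaled by (10 mm)/d, so U_p = 213.0 × 10/8.000 = 266 m³/s.

U_p ≈ 266 m³/s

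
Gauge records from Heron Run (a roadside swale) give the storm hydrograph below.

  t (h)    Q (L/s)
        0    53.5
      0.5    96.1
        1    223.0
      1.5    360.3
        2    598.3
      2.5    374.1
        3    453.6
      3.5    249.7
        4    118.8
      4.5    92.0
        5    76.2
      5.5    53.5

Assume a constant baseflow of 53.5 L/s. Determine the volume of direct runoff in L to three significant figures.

Direct-runoff ordinates (Q − Q_b): 0.0, 42.6, 169.5, 306.8, 544.8, 320.6, 400.1, 196.2, 65.3, 38.5, 22.7, 0.0 L/s.
ΣQ_DR = 2107 L/s.
With Δt = 0.5 h = 1800 s, V = ΣQ_DR · Δt = 2107 × 1800 = 3.79 × 10^6 L.

V ≈ 3.79 × 10^6 L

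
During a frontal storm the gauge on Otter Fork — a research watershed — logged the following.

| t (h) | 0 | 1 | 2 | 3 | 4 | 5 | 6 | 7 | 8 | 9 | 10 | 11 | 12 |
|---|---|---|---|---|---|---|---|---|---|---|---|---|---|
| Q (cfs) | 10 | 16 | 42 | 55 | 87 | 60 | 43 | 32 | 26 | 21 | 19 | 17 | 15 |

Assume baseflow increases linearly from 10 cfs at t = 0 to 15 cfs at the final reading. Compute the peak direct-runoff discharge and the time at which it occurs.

Q_p = 75.33 cfs at t = 4 h

Subtracting baseflow gives direct-runoff ordinates: 0.00, 5.58, 31.17, 43.75, 75.33, 47.92, 30.50, 19.08, 12.67, 7.25, 4.83, 2.42, 0.00 cfs.
The maximum is 75.33 cfs, occurring at the reading for t = 4 h.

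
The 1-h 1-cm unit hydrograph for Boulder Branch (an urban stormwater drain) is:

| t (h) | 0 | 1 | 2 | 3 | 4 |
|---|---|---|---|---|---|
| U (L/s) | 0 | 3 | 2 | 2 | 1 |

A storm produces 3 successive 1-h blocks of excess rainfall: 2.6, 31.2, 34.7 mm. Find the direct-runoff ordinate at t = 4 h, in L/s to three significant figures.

Q ≈ 13.4 L/s

By discrete convolution, Q_j = Σ (P_i / 10 mm) · U_{j−i}.
At t = 4 h (j=4): Q = (2.6/10)·1 + (31.2/10)·2 + (34.7/10)·2 = 13.4 L/s.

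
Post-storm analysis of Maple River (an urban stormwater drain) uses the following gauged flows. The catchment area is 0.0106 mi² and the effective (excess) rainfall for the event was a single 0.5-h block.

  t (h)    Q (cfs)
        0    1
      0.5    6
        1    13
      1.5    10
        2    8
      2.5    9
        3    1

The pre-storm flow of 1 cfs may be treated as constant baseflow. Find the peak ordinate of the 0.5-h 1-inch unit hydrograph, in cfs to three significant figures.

U_p ≈ 4.00 cfs

Direct runoff: 0.0, 5.0, 12.0, 9.0, 7.0, 8.0, 0.0 cfs; ΣQ_DR = 41.00 cfs, peak = 12.0 cfs.
Runoff depth d = ΣQ_DR·Δt / A = 41.00 × 1800 / (0.0106 mi²) = 2.997 in.
The 1-inch UH is the DRH scaled by (1 in)/d, so U_p = 12.0 × 1/2.997 = 4.00 cfs.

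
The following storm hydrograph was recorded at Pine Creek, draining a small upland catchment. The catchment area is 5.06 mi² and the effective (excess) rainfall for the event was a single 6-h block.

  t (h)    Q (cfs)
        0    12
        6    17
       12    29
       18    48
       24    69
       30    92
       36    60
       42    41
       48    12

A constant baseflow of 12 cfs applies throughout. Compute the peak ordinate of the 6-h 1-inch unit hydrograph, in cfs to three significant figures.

Direct runoff: 0.0, 5.0, 17.0, 36.0, 57.0, 80.0, 48.0, 29.0, 0.0 cfs; ΣQ_DR = 272.0 cfs, peak = 80.0 cfs.
Runoff depth d = ΣQ_DR·Δt / A = 272.0 × 21600 / (5.06 mi²) = 0.4998 in.
The 1-inch UH is the DRH scaled by (1 in)/d, so U_p = 80.0 × 1/0.4998 = 160 cfs.

U_p ≈ 160 cfs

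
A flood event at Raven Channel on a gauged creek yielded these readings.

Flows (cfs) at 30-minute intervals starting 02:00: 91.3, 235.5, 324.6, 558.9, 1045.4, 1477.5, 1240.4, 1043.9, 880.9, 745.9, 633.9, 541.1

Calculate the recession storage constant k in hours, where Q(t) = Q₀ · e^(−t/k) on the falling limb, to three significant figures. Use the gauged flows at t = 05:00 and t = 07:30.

On the falling limb, Q drops from 1240.4 to 541.1 cfs between t = 05:00 and t = 07:30 (Δt = 2.5 h).
k = −Δt / ln(Q₂/Q₁) = −2.5 / ln(541.1/1240.4) = 3.01 h.

k ≈ 3.01 h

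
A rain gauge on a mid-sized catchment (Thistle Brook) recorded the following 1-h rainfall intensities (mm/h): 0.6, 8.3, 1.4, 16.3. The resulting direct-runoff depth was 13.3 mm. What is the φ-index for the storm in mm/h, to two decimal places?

φ ≈ 5.65 mm/h

Only the 2 blocks with intensity above φ contribute runoff: 8.3, 16.3 mm/h.
Σ(I−φ)·Δt = d  ⇒  (8.3+16.3 − 2φ)·1 = 13.3
φ = (24.60 − 13.3/1) / 2 = 5.65 mm/h.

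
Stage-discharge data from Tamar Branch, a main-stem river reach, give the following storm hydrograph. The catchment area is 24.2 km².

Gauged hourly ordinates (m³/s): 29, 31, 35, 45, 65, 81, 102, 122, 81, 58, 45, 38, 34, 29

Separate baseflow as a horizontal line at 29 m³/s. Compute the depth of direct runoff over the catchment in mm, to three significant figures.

Direct runoff: 0.0, 2.0, 6.0, 16.0, 36.0, 52.0, 73.0, 93.0, 52.0, 29.0, 16.0, 9.0, 5.0, 0.0 m³/s; ΣQ_DR = 389.0 m³/s.
V = ΣQ_DR · Δt = 389.0 × 3600 s = 1.400 × 10^6 m³.
Over A = 24.2 km², depth = V / A = 57.9 mm.

d ≈ 57.9 mm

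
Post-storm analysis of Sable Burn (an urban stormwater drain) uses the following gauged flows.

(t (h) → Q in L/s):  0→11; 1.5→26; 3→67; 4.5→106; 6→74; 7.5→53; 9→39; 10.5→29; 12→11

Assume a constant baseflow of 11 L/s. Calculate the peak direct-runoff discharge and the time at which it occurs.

Q_p = 95.0 L/s at t = 4.5 h

Subtracting baseflow gives direct-runoff ordinates: 0.0, 15.0, 56.0, 95.0, 63.0, 42.0, 28.0, 18.0, 0.0 L/s.
The maximum is 95.0 L/s, occurring at the reading for t = 4.5 h.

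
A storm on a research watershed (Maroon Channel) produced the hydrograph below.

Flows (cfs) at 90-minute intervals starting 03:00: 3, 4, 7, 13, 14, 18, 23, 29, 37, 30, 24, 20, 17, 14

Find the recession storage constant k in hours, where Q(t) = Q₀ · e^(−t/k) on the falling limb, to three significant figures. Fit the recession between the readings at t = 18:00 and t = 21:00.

On the falling limb, Q drops from 24 to 17 cfs between t = 18:00 and t = 21:00 (Δt = 3 h).
k = −Δt / ln(Q₂/Q₁) = −3 / ln(17/24) = 8.70 h.

k ≈ 8.70 h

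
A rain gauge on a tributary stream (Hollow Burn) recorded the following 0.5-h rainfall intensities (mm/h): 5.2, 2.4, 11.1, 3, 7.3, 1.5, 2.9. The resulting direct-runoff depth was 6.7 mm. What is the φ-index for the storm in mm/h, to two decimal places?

Only the 3 blocks with intensity above φ contribute runoff: 5.2, 11.1, 7.3 mm/h.
Σ(I−φ)·Δt = d  ⇒  (5.2+11.1+7.3 − 3φ)·0.5 = 6.7
φ = (23.60 − 6.7/0.5) / 3 = 3.40 mm/h.

φ ≈ 3.40 mm/h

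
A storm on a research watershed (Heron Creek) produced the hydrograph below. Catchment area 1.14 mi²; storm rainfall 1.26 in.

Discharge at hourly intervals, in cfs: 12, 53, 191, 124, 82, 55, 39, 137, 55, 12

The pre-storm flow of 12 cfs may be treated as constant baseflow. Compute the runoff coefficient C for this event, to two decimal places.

ΣQ_DR = 640.0 cfs; V = ΣQ_DR·Δt = 2.304 × 10^6 ft³.
Runoff depth d = V / A = 0.8699 in.
C = d / P = 0.8699 / 1.26 = 0.69.

C ≈ 0.69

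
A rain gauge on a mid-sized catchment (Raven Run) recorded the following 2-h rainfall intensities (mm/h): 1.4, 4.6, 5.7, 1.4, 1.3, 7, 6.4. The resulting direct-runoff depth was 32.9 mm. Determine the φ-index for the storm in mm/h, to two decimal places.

Only the 4 blocks with intensity above φ contribute runoff: 4.6, 5.7, 7, 6.4 mm/h.
Σ(I−φ)·Δt = d  ⇒  (4.6+5.7+7+6.4 − 4φ)·2 = 32.9
φ = (23.70 − 32.9/2) / 4 = 1.81 mm/h.

φ ≈ 1.81 mm/h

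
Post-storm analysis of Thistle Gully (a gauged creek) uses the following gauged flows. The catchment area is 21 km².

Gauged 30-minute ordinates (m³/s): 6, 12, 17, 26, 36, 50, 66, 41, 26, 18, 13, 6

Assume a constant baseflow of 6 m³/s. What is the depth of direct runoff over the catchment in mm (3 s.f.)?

Direct runoff: 0.0, 6.0, 11.0, 20.0, 30.0, 44.0, 60.0, 35.0, 20.0, 12.0, 7.0, 0.0 m³/s; ΣQ_DR = 245.0 m³/s.
V = ΣQ_DR · Δt = 245.0 × 1800 s = 4.410 × 10^5 m³.
Over A = 21 km², depth = V / A = 21.0 mm.

d ≈ 21.0 mm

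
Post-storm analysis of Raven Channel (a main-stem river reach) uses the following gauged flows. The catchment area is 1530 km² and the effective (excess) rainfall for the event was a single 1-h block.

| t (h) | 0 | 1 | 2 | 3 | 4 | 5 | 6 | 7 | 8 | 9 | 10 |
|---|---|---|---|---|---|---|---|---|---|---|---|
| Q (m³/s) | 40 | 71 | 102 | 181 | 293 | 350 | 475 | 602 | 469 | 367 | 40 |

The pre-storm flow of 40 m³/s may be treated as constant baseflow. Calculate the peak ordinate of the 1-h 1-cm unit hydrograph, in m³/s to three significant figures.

U_p ≈ 937 m³/s

Direct runoff: 0.0, 31.0, 62.0, 141.0, 253.0, 310.0, 435.0, 562.0, 429.0, 327.0, 0.0 m³/s; ΣQ_DR = 2550 m³/s, peak = 562.0 m³/s.
Runoff depth d = ΣQ_DR·Δt / A = 2550 × 3600 / (1530 km²) = 6.000 mm.
The 1-cm UH is the DRH scaled by (10 mm)/d, so U_p = 562.0 × 10/6.000 = 937 m³/s.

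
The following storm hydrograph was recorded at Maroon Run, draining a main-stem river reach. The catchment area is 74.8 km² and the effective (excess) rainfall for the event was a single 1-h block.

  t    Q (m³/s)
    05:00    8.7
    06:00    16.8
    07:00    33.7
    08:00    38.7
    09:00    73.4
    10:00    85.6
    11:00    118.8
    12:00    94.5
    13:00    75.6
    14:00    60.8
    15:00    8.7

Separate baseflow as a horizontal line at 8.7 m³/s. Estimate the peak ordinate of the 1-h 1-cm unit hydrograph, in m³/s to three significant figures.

Direct runoff: 0.0, 8.1, 25.0, 30.0, 64.7, 76.9, 110.1, 85.8, 66.9, 52.1, 0.0 m³/s; ΣQ_DR = 519.6 m³/s, peak = 110.1 m³/s.
Runoff depth d = ΣQ_DR·Δt / A = 519.6 × 3600 / (74.8 km²) = 25.01 mm.
The 1-cm UH is the DRH scaled by (10 mm)/d, so U_p = 110.1 × 10/25.01 = 44.0 m³/s.

U_p ≈ 44.0 m³/s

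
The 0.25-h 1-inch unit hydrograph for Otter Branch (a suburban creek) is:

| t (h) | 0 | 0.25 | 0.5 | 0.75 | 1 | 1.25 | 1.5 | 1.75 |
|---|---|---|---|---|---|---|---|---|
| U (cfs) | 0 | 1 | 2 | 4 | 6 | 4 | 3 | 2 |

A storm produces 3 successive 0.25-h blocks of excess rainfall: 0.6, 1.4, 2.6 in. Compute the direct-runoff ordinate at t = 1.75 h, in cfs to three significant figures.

By discrete convolution, Q_j = Σ (P_i / 1 in) · U_{j−i}.
At t = 1.75 h (j=7): Q = (0.6/1)·2 + (1.4/1)·3 + (2.6/1)·4 = 15.8 cfs.

Q ≈ 15.8 cfs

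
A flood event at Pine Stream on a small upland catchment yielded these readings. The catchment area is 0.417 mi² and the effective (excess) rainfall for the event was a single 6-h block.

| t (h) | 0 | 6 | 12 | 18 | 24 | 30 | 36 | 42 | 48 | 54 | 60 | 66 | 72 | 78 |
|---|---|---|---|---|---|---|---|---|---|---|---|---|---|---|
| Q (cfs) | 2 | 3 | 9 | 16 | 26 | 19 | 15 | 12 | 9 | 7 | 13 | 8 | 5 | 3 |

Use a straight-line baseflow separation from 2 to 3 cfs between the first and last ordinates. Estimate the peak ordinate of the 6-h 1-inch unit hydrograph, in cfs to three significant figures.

U_p ≈ 9.49 cfs

Direct runoff: 0.00, 0.92, 6.85, 13.77, 23.69, 16.62, 12.54, 9.46, 6.38, 4.31, 10.23, 5.15, 2.08, 0.00 cfs; ΣQ_DR = 112.0 cfs, peak = 23.69 cfs.
Runoff depth d = ΣQ_DR·Δt / A = 112.0 × 21600 / (0.417 mi²) = 2.497 in.
The 1-inch UH is the DRH scaled by (1 in)/d, so U_p = 23.69 × 1/2.497 = 9.49 cfs.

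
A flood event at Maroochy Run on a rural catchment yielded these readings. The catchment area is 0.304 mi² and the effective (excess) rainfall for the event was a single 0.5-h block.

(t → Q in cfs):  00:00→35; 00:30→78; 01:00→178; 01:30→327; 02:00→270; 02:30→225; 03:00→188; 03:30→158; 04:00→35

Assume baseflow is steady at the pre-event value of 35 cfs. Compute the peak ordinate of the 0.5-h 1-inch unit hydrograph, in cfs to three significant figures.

Direct runoff: 0.0, 43.0, 143.0, 292.0, 235.0, 190.0, 153.0, 123.0, 0.0 cfs; ΣQ_DR = 1179 cfs, peak = 292.0 cfs.
Runoff depth d = ΣQ_DR·Δt / A = 1179 × 1800 / (0.304 mi²) = 3.005 in.
The 1-inch UH is the DRH scaled by (1 in)/d, so U_p = 292.0 × 1/3.005 = 97.2 cfs.

U_p ≈ 97.2 cfs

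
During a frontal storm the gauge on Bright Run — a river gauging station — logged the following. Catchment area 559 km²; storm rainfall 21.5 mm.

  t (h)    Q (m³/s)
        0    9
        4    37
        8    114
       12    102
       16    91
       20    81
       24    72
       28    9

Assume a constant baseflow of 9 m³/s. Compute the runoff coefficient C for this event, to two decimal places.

C ≈ 0.53

ΣQ_DR = 443.0 m³/s; V = ΣQ_DR·Δt = 6.379 × 10^6 m³.
Runoff depth d = V / A = 11.41 mm.
C = d / P = 11.41 / 21.5 = 0.53.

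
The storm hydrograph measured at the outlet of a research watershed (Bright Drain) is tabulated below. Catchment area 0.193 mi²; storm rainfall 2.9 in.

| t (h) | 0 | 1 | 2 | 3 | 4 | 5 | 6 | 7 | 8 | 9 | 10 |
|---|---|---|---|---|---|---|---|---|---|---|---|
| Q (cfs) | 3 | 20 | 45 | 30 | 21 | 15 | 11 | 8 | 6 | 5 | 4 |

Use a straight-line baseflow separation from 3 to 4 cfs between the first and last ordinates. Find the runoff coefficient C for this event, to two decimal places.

ΣQ_DR = 129.5 cfs; V = ΣQ_DR·Δt = 4.662 × 10^5 ft³.
Runoff depth d = V / A = 1.040 in.
C = d / P = 1.040 / 2.9 = 0.36.

C ≈ 0.36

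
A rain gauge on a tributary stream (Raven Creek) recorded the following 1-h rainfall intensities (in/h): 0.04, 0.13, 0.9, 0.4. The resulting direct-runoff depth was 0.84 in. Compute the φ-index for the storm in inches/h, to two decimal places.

φ ≈ 0.23 in/h

Only the 2 blocks with intensity above φ contribute runoff: 0.9, 0.4 in/h.
Σ(I−φ)·Δt = d  ⇒  (0.9+0.4 − 2φ)·1 = 0.84
φ = (1.300 − 0.84/1) / 2 = 0.23 in/h.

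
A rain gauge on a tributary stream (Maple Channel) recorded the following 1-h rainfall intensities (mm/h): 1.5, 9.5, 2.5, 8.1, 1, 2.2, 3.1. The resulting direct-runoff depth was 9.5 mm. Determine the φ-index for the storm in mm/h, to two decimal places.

Only the 2 blocks with intensity above φ contribute runoff: 9.5, 8.1 mm/h.
Σ(I−φ)·Δt = d  ⇒  (9.5+8.1 − 2φ)·1 = 9.5
φ = (17.60 − 9.5/1) / 2 = 4.05 mm/h.

φ ≈ 4.05 mm/h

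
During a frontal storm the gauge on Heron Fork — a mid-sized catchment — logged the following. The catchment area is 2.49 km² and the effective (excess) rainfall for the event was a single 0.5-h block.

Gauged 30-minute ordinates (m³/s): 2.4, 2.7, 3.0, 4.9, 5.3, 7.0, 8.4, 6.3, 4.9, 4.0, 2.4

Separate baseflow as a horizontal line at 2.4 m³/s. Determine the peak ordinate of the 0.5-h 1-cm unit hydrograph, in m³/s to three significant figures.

U_p ≈ 3.33 m³/s

Direct runoff: 0.0, 0.3, 0.6, 2.5, 2.9, 4.6, 6.0, 3.9, 2.5, 1.6, 0.0 m³/s; ΣQ_DR = 24.90 m³/s, peak = 6.0 m³/s.
Runoff depth d = ΣQ_DR·Δt / A = 24.90 × 1800 / (2.49 km²) = 18.00 mm.
The 1-cm UH is the DRH scaled by (10 mm)/d, so U_p = 6.0 × 10/18.00 = 3.33 m³/s.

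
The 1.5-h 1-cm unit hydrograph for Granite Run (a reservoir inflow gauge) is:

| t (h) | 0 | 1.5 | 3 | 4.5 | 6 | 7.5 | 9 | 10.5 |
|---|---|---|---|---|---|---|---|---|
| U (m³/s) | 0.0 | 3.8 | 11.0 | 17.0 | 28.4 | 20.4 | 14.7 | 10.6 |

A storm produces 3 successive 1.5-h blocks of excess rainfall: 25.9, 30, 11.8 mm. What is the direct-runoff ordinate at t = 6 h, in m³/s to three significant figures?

By discrete convolution, Q_j = Σ (P_i / 10 mm) · U_{j−i}.
At t = 6 h (j=4): Q = (25.9/10)·28.4 + (30/10)·17.0 + (11.8/10)·11.0 = 138 m³/s.

Q ≈ 138 m³/s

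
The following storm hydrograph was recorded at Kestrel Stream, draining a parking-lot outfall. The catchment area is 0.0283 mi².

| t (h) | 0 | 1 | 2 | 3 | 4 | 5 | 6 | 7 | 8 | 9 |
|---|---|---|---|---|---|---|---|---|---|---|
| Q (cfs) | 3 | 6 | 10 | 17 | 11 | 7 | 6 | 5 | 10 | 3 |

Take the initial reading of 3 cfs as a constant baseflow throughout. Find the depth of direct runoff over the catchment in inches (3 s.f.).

Direct runoff: 0.0, 3.0, 7.0, 14.0, 8.0, 4.0, 3.0, 2.0, 7.0, 0.0 cfs; ΣQ_DR = 48.00 cfs.
V = ΣQ_DR · Δt = 48.00 × 3600 s = 1.728 × 10^5 ft³.
Over A = 0.0283 mi², depth = V / A = 2.63 in.

d ≈ 2.63 in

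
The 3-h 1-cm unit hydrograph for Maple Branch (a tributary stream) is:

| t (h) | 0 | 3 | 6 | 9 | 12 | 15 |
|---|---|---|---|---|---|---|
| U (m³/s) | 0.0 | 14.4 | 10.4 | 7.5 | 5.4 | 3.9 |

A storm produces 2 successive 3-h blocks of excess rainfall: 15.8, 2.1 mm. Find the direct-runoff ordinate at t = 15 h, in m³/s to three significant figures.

Q ≈ 7.30 m³/s

By discrete convolution, Q_j = Σ (P_i / 10 mm) · U_{j−i}.
At t = 15 h (j=5): Q = (15.8/10)·3.9 + (2.1/10)·5.4 = 7.30 m³/s.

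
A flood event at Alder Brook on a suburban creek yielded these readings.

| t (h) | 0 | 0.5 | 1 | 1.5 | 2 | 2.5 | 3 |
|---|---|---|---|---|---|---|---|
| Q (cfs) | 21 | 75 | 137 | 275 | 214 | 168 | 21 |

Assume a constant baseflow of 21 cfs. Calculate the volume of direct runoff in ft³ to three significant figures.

Direct-runoff ordinates (Q − Q_b): 0.0, 54.0, 116.0, 254.0, 193.0, 147.0, 0.0 cfs.
ΣQ_DR = 764.0 cfs.
With Δt = 0.5 h = 1800 s, V = ΣQ_DR · Δt = 764.0 × 1800 = 1.38 × 10^6 ft³.

V ≈ 1.38 × 10^6 ft³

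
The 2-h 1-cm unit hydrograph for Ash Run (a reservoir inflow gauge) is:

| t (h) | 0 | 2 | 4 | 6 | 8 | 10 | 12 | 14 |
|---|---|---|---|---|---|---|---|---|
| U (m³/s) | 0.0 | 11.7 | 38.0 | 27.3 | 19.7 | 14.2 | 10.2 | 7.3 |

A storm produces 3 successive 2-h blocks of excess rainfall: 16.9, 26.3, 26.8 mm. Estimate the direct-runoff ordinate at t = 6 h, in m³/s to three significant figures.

Q ≈ 177 m³/s

By discrete convolution, Q_j = Σ (P_i / 10 mm) · U_{j−i}.
At t = 6 h (j=3): Q = (16.9/10)·27.3 + (26.3/10)·38.0 + (26.8/10)·11.7 = 177 m³/s.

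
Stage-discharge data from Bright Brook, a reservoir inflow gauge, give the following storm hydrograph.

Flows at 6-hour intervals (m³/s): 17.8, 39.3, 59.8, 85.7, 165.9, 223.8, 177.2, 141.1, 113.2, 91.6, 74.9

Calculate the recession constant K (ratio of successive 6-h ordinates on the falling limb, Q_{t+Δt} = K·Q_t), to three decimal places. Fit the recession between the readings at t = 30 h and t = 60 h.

K ≈ 0.803

Using the recession-limb readings at t = 30 h and t = 60 h: Q falls from 223.8 to 74.9 m³/s over 5 intervals.
K = (Q₂/Q₁)^(1/5) = (74.9/223.8)^(1/5) = 0.803.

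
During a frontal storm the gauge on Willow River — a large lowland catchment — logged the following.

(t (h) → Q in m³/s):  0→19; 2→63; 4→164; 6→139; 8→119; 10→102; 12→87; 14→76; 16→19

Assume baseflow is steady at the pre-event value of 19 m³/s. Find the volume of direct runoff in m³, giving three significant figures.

Direct-runoff ordinates (Q − Q_b): 0.0, 44.0, 145.0, 120.0, 100.0, 83.0, 68.0, 57.0, 0.0 m³/s.
ΣQ_DR = 617.0 m³/s.
With Δt = 2 h = 7200 s, V = ΣQ_DR · Δt = 617.0 × 7200 = 4.44 × 10^6 m³.

V ≈ 4.44 × 10^6 m³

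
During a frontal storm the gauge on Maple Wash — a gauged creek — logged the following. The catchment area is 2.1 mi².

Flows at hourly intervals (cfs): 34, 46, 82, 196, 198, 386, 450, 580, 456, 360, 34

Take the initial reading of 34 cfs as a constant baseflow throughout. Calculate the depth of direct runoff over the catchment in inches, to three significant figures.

Direct runoff: 0.0, 12.0, 48.0, 162.0, 164.0, 352.0, 416.0, 546.0, 422.0, 326.0, 0.0 cfs; ΣQ_DR = 2448 cfs.
V = ΣQ_DR · Δt = 2448 × 3600 s = 8.813 × 10^6 ft³.
Over A = 2.1 mi², depth = V / A = 1.81 in.

d ≈ 1.81 in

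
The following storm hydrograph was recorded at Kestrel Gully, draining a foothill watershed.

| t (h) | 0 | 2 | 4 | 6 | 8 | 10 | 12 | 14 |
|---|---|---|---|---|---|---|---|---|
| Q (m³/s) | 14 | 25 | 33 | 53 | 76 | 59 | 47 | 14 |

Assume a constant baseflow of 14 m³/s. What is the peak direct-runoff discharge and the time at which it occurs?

Subtracting baseflow gives direct-runoff ordinates: 0.0, 11.0, 19.0, 39.0, 62.0, 45.0, 33.0, 0.0 m³/s.
The maximum is 62.0 m³/s, occurring at the reading for t = 8 h.

Q_p = 62.0 m³/s at t = 8 h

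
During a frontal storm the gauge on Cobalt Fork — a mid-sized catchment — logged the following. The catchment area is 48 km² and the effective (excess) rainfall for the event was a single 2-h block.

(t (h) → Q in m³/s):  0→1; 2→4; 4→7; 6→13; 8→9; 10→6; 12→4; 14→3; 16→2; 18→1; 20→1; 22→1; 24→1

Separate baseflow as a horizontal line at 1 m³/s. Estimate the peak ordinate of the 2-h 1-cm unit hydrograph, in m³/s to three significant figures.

U_p ≈ 20.0 m³/s

Direct runoff: 0.0, 3.0, 6.0, 12.0, 8.0, 5.0, 3.0, 2.0, 1.0, 0.0, 0.0, 0.0, 0.0 m³/s; ΣQ_DR = 40.00 m³/s, peak = 12.0 m³/s.
Runoff depth d = ΣQ_DR·Δt / A = 40.00 × 7200 / (48 km²) = 6.000 mm.
The 1-cm UH is the DRH scaled by (10 mm)/d, so U_p = 12.0 × 10/6.000 = 20.0 m³/s.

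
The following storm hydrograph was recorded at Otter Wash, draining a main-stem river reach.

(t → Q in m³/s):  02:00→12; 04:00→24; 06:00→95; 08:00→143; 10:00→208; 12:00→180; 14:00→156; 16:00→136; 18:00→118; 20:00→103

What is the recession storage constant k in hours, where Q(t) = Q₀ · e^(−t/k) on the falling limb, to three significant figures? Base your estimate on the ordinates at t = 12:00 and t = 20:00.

On the falling limb, Q drops from 180 to 103 m³/s between t = 12:00 and t = 20:00 (Δt = 8 h).
k = −Δt / ln(Q₂/Q₁) = −8 / ln(103/180) = 14.3 h.

k ≈ 14.3 h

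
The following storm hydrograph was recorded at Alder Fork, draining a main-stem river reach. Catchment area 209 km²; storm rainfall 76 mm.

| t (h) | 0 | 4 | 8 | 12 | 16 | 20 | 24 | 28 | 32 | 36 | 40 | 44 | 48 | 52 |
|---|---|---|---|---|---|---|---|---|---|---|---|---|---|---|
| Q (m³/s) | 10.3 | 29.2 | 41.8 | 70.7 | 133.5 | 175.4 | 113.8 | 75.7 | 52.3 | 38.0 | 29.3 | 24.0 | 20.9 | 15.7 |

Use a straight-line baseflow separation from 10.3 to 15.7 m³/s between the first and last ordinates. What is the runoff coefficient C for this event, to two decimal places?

ΣQ_DR = 648.6 m³/s; V = ΣQ_DR·Δt = 9.340 × 10^6 m³.
Runoff depth d = V / A = 44.69 mm.
C = d / P = 44.69 / 76 = 0.59.

C ≈ 0.59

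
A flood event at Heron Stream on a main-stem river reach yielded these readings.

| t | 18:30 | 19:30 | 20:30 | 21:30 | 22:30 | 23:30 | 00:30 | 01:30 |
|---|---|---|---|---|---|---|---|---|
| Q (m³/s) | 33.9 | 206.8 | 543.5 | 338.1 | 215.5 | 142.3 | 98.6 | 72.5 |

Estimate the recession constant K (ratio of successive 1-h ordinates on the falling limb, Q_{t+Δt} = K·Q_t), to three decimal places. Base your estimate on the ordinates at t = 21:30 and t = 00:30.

Using the recession-limb readings at t = 21:30 and t = 00:30: Q falls from 338.1 to 98.6 m³/s over 3 intervals.
K = (Q₂/Q₁)^(1/3) = (98.6/338.1)^(1/3) = 0.663.

K ≈ 0.663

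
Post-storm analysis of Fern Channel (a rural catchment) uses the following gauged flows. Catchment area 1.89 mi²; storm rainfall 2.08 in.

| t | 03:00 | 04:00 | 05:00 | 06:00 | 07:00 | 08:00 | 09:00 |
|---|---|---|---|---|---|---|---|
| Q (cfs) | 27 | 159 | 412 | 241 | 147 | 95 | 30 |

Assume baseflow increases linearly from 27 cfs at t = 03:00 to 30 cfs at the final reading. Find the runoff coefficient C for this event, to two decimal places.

ΣQ_DR = 911.5 cfs; V = ΣQ_DR·Δt = 3.281 × 10^6 ft³.
Runoff depth d = V / A = 0.7473 in.
C = d / P = 0.7473 / 2.08 = 0.36.

C ≈ 0.36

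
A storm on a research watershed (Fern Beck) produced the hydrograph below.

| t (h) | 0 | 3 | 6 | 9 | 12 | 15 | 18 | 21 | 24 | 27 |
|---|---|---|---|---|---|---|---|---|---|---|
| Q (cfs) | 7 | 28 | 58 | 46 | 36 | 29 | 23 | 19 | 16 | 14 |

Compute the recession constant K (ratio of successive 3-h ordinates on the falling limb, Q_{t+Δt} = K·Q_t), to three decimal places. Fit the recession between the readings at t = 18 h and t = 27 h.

Using the recession-limb readings at t = 18 h and t = 27 h: Q falls from 23 to 14 cfs over 3 intervals.
K = (Q₂/Q₁)^(1/3) = (14/23)^(1/3) = 0.847.

K ≈ 0.847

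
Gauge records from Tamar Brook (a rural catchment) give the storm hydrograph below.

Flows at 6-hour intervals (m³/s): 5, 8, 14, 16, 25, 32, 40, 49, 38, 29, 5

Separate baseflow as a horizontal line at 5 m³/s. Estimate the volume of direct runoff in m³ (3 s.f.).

V ≈ 4.45 × 10^6 m³

Direct-runoff ordinates (Q − Q_b): 0.0, 3.0, 9.0, 11.0, 20.0, 27.0, 35.0, 44.0, 33.0, 24.0, 0.0 m³/s.
ΣQ_DR = 206.0 m³/s.
With Δt = 6 h = 21600 s, V = ΣQ_DR · Δt = 206.0 × 21600 = 4.45 × 10^6 m³.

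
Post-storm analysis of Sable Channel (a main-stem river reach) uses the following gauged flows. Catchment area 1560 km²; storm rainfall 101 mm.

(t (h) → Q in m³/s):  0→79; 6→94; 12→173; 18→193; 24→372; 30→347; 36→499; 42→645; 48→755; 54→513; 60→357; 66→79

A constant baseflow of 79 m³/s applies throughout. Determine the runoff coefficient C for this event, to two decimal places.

ΣQ_DR = 3158 m³/s; V = ΣQ_DR·Δt = 6.821 × 10^7 m³.
Runoff depth d = V / A = 43.73 mm.
C = d / P = 43.73 / 101 = 0.43.

C ≈ 0.43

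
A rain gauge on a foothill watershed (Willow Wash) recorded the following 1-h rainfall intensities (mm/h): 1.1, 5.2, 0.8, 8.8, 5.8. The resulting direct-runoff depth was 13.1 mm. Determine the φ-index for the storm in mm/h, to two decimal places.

φ ≈ 2.23 mm/h

Only the 3 blocks with intensity above φ contribute runoff: 5.2, 8.8, 5.8 mm/h.
Σ(I−φ)·Δt = d  ⇒  (5.2+8.8+5.8 − 3φ)·1 = 13.1
φ = (19.80 − 13.1/1) / 3 = 2.23 mm/h.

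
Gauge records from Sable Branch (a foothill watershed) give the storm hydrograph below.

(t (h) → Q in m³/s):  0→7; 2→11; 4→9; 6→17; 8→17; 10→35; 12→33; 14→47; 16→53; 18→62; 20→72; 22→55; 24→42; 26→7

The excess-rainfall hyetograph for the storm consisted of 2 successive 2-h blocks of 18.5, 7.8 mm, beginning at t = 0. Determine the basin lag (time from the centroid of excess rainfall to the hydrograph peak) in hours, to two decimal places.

t_L ≈ 18.41 h

Centroid of excess rainfall: t_c = Σ P_i·t̄_i / ΣP_i = 1.5932 h (block centres at 1, 3 h).
Hydrograph peak occurs at t = 20 h, so basin lag t_L = 20 − 1.5932 = 18.41 h.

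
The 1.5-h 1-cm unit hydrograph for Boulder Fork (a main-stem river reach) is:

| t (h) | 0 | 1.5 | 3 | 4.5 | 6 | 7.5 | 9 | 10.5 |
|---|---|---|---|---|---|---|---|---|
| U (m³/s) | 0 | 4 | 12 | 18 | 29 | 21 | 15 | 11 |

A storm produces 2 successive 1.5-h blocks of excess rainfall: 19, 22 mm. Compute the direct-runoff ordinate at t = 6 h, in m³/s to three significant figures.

Q ≈ 94.7 m³/s

By discrete convolution, Q_j = Σ (P_i / 10 mm) · U_{j−i}.
At t = 6 h (j=4): Q = (19/10)·29 + (22/10)·18 = 94.7 m³/s.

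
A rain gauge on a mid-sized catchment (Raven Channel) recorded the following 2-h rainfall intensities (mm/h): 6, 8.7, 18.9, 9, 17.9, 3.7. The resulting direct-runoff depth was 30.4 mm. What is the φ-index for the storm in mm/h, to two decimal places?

φ ≈ 10.80 mm/h

Only the 2 blocks with intensity above φ contribute runoff: 18.9, 17.9 mm/h.
Σ(I−φ)·Δt = d  ⇒  (18.9+17.9 − 2φ)·2 = 30.4
φ = (36.80 − 30.4/2) / 2 = 10.80 mm/h.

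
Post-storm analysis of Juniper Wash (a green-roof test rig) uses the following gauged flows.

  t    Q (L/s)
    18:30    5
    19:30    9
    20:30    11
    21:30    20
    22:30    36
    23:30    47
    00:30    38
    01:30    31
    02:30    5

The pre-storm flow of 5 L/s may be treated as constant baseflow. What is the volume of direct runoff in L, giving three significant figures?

V ≈ 5.65 × 10^5 L

Direct-runoff ordinates (Q − Q_b): 0.0, 4.0, 6.0, 15.0, 31.0, 42.0, 33.0, 26.0, 0.0 L/s.
ΣQ_DR = 157.0 L/s.
With Δt = 1 h = 3600 s, V = ΣQ_DR · Δt = 157.0 × 3600 = 5.65 × 10^5 L.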